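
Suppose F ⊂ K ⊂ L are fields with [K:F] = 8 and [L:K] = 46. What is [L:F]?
[L:F] = 368

The tower law says that for any tower of field extensions F ⊂ K ⊂ L with finite degrees, [L:F] = [L:K] · [K:F]. Here this gives [L:F] = 46 · 8 = 368.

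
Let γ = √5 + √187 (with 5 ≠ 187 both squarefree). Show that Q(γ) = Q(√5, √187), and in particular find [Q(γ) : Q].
[Q(γ) : Q] = 4 (equivalently, Q(γ) = Q(√5, √187))

Obviously Q(γ) ⊆ Q(√5, √187), and [Q(√5, √187):Q] = 4 (since 5, 187 are distinct squarefree integers > 1 with 935 not a perfect square). To show equality we compute the minimal polynomial of γ. From γ = √5 + √187: γ^2 = 5 + 2√(935) + 187 = 192 + 2√(935), so γ^2 - 192 = 2√(935); squaring, (γ^2 - 192)^2 = 4·935, i.e. γ^4 - 384γ^2 + 36864 - 3740 = 0, i.e. γ^4 - 384γ^2 + 33124 = 0. So γ is a root of x^4 - 384x^2 + 33124. This polynomial is irreducible over Q: it has no rational root (each ±√5 ± √187 is irrational), and any factorization into two quadratics over Q would force √(935) ∈ Q (pairing opposite roots) or √5, √187 ∈ Q (other pairings), all impossible. Hence [Q(γ):Q] = 4 = [Q(√5, √187):Q], so Q(γ) = Q(√5, √187).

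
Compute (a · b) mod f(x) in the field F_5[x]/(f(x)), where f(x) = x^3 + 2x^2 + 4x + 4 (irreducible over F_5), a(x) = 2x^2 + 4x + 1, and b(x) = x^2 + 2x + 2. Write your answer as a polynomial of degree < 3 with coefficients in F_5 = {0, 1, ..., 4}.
a · b ≡ 2x^2 + x + 1 (mod f(x))

Multiply in F_5[x]: a(x)·b(x) = (2x^2 + 4x + 1)·(x^2 + 2x + 2) = 2x^4 + 3x^3 + 3x^2 + 2. This has degree ≥ 3, so divide by f(x) over F_5: 2x^4 + 3x^3 + 3x^2 + 2 = (2x + 4)·(x^3 + 2x^2 + 4x + 4) + (2x^2 + x + 1). Hence a·b ≡ 2x^2 + x + 1 (mod f). (F_5[x]/(f) is a field with 5^3 = 125 elements since f is irreducible of degree 3.)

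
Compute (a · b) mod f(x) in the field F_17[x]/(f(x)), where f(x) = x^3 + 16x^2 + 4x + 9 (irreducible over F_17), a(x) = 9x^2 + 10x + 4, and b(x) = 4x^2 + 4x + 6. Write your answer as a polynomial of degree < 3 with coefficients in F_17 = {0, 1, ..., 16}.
a · b ≡ 10x^2 + x + 2 (mod f(x))

Multiply in F_17[x]: a(x)·b(x) = (9x^2 + 10x + 4)·(4x^2 + 4x + 6) = 2x^4 + 8x^3 + 8x^2 + 8x + 7. This has degree ≥ 3, so divide by f(x) over F_17: 2x^4 + 8x^3 + 8x^2 + 8x + 7 = (2x + 10)·(x^3 + 16x^2 + 4x + 9) + (10x^2 + x + 2). Hence a·b ≡ 10x^2 + x + 2 (mod f). (F_17[x]/(f) is a field with 17^3 = 4913 elements since f is irreducible of degree 3.)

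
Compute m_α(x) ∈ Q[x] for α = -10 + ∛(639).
m_α(x) = x^3 + 30x^2 + 300x + 361

Set β = α + 10 = ∛(639), so β^3 = 639. Then (α + 10)^3 - 639 = 0, i.e. α is a root of g(x) = (x + 10)^3 - 639 = x^3 + 30x^2 + 300x + 361. Since g(x) = h(x + 10) where h(x) = x^3 - 639, and h is irreducible over Q (because 639 is not a perfect cube, so h has no rational root, and a monic cubic with no rational root is irreducible), g is also irreducible (irreducibility is preserved under the substitution x → x + 10). Hence m_α(x) = x^3 + 30x^2 + 300x + 361.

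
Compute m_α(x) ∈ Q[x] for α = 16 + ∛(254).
m_α(x) = x^3 - 48x^2 + 768x - 4350

Set β = α - 16 = ∛(254), so β^3 = 254. Then (α - 16)^3 - 254 = 0, i.e. α is a root of g(x) = (x - 16)^3 - 254 = x^3 - 48x^2 + 768x - 4350. Since g(x) = h(x - 16) where h(x) = x^3 - 254, and h is irreducible over Q (because 254 is not a perfect cube, so h has no rational root, and a monic cubic with no rational root is irreducible), g is also irreducible (irreducibility is preserved under the substitution x → x - 16). Hence m_α(x) = x^3 - 48x^2 + 768x - 4350.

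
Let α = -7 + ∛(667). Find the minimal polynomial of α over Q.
m_α(x) = x^3 + 21x^2 + 147x - 324

Set β = α + 7 = ∛(667), so β^3 = 667. Then (α + 7)^3 - 667 = 0, i.e. α is a root of g(x) = (x + 7)^3 - 667 = x^3 + 21x^2 + 147x - 324. Since g(x) = h(x + 7) where h(x) = x^3 - 667, and h is irreducible over Q (because 667 is not a perfect cube, so h has no rational root, and a monic cubic with no rational root is irreducible), g is also irreducible (irreducibility is preserved under the substitution x → x + 7). Hence m_α(x) = x^3 + 21x^2 + 147x - 324.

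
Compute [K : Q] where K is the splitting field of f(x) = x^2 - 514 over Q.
[K : Q] = 2

f(x) = x^2 - 514 factors as (x - √514)(x + √514). The splitting field is K = Q(√514). Since 514 is squarefree and > 1, it is not a perfect square, so x^2 - 514 is irreducible over Q and [Q(√514) : Q] = 2. Hence [K : Q] = 2.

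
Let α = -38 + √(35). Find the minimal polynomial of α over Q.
m_α(x) = x^2 + 76x + 1409

From α + 38 = √(35), squaring gives (α + 38)^2 = 35, i.e. α^2 + 76α + 1444 = 35, so α^2 + 76α + 1409 = 0. The discriminant of x^2 + 76x + 1409 is (76)^2 - 4·(1409) = 5776 - 5636 = 140, and 4·(35) is not a perfect square in Q since 35 is squarefree and ≠ 1. Hence x^2 + 76x + 1409 is irreducible over Q and is the minimal polynomial of α.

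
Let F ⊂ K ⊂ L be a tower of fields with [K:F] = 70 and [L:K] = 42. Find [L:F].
[L:F] = 2940

The tower law says that for any tower of field extensions F ⊂ K ⊂ L with finite degrees, [L:F] = [L:K] · [K:F]. Here this gives [L:F] = 42 · 70 = 2940.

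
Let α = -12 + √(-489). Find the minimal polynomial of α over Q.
m_α(x) = x^2 + 24x + 633

From α + 12 = √(-489), squaring gives (α + 12)^2 = -489, i.e. α^2 + 24α + 144 = -489, so α^2 + 24α + 633 = 0. The discriminant of x^2 + 24x + 633 is (24)^2 - 4·(633) = 576 - 2532 = -1956, and 4·(-489) is not a perfect square in Q since -489 is squarefree and ≠ 1. Hence x^2 + 24x + 633 is irreducible over Q and is the minimal polynomial of α.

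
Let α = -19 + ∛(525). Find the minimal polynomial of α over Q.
m_α(x) = x^3 + 57x^2 + 1083x + 6334

Set β = α + 19 = ∛(525), so β^3 = 525. Then (α + 19)^3 - 525 = 0, i.e. α is a root of g(x) = (x + 19)^3 - 525 = x^3 + 57x^2 + 1083x + 6334. Since g(x) = h(x + 19) where h(x) = x^3 - 525, and h is irreducible over Q (because 525 is not a perfect cube, so h has no rational root, and a monic cubic with no rational root is irreducible), g is also irreducible (irreducibility is preserved under the substitution x → x + 19). Hence m_α(x) = x^3 + 57x^2 + 1083x + 6334.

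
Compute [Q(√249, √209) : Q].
[Q(√249, √209) : Q] = 4

[Q(√249):Q] = 2 (min poly x^2 - 249, irreducible since 249 is squarefree > 1). For the top step, suppose √209 ∈ Q(√249), say √209 = c + d√249 with c, d ∈ Q. Squaring: 209 = c^2 + 249d^2 + 2cd√249. Since √249 ∉ Q this forces 2cd = 0. If d = 0 then √209 = c ∈ Q, contradicting 209 squarefree > 1. If c = 0 then 209 = 249d^2, so 249·209 = (249d)^2 is a perfect square in Q — but 249·209 = 52041 is not a perfect square (since 249 and 209 are distinct squarefree integers). Contradiction. Hence √209 ∉ Q(√249), so x^2 - 209 stays irreducible over Q(√249) and [Q(√249, √209) : Q(√249)] = 2. By the tower law, [Q(√249, √209) : Q] = 2 · 2 = 4.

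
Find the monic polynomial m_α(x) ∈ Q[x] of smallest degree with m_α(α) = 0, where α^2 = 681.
m_α(x) = x^2 - 681

α satisfies α^2 - 681 = 0, so x^2 - 681 annihilates α. Since d = 681 is squarefree and ≠ 1, it is not a perfect square in Q, so x^2 - 681 has no rational root and is therefore irreducible over Q (a degree-2 polynomial over a field is irreducible iff it has no root). Hence m_α(x) = x^2 - 681.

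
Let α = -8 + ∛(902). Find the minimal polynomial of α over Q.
m_α(x) = x^3 + 24x^2 + 192x - 390

Set β = α + 8 = ∛(902), so β^3 = 902. Then (α + 8)^3 - 902 = 0, i.e. α is a root of g(x) = (x + 8)^3 - 902 = x^3 + 24x^2 + 192x - 390. Since g(x) = h(x + 8) where h(x) = x^3 - 902, and h is irreducible over Q (because 902 is not a perfect cube, so h has no rational root, and a monic cubic with no rational root is irreducible), g is also irreducible (irreducibility is preserved under the substitution x → x + 8). Hence m_α(x) = x^3 + 24x^2 + 192x - 390.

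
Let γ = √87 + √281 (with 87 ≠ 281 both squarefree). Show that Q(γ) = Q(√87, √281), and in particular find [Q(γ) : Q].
[Q(γ) : Q] = 4 (equivalently, Q(γ) = Q(√87, √281))

Obviously Q(γ) ⊆ Q(√87, √281), and [Q(√87, √281):Q] = 4 (since 87, 281 are distinct squarefree integers > 1 with 24447 not a perfect square). To show equality we compute the minimal polynomial of γ. From γ = √87 + √281: γ^2 = 87 + 2√(24447) + 281 = 368 + 2√(24447), so γ^2 - 368 = 2√(24447); squaring, (γ^2 - 368)^2 = 4·24447, i.e. γ^4 - 736γ^2 + 135424 - 97788 = 0, i.e. γ^4 - 736γ^2 + 37636 = 0. So γ is a root of x^4 - 736x^2 + 37636. This polynomial is irreducible over Q: it has no rational root (each ±√87 ± √281 is irrational), and any factorization into two quadratics over Q would force √(24447) ∈ Q (pairing opposite roots) or √87, √281 ∈ Q (other pairings), all impossible. Hence [Q(γ):Q] = 4 = [Q(√87, √281):Q], so Q(γ) = Q(√87, √281).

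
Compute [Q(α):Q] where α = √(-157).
[Q(α):Q] = 2

[Q(α):Q] equals the degree of the minimal polynomial of α. Here α^2 = -157 and x^2 + 157 is irreducible (d = -157 is squarefree, ≠ 1, hence not a square), so deg(m_α) = 2. Thus [Q(α):Q] = 2.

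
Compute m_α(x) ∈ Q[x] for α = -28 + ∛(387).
m_α(x) = x^3 + 84x^2 + 2352x + 21565

Set β = α + 28 = ∛(387), so β^3 = 387. Then (α + 28)^3 - 387 = 0, i.e. α is a root of g(x) = (x + 28)^3 - 387 = x^3 + 84x^2 + 2352x + 21565. Since g(x) = h(x + 28) where h(x) = x^3 - 387, and h is irreducible over Q (because 387 is not a perfect cube, so h has no rational root, and a monic cubic with no rational root is irreducible), g is also irreducible (irreducibility is preserved under the substitution x → x + 28). Hence m_α(x) = x^3 + 84x^2 + 2352x + 21565.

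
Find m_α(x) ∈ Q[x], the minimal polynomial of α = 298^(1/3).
m_α(x) = x^3 - 298

α satisfies α^3 = 298, so x^3 - 298 annihilates α. By the rational root test, a rational root p/q (in lowest terms) of x^3 - 298 would satisfy p^3 = 298 q^3, forcing q = 1 and p^3 = 298; but 298 is not a perfect cube, contradiction. A monic cubic over Q with no rational root is irreducible (any nontrivial factorization would include a linear factor). Hence x^3 - 298 is the minimal polynomial of α, and in particular [Q(α):Q] = 3.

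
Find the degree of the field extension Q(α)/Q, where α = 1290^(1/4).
[Q(α):Q] = 4

α is a root of x^4 - 1290. By Eisenstein's criterion at the prime p = 2 (which divides the constant term 1290 but p^2 = 4 does not, since 1290 is squarefree), x^4 - 1290 is irreducible over Q. Hence [Q(α):Q] = 4.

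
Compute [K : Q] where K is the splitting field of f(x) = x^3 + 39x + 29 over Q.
[K : Q] = 6

By the rational root test, any rational root of the monic integer polynomial f(x) = x^3 + 39x + 29 must be an integer dividing the constant term 29, i.e. one of ±{1, 29}. Evaluating: f(1) = 69, f(-1) = -11, f(29) = 25549, f(-29) = -25491; none is 0, so f has no rational root and is therefore irreducible over Q (a cubic with no linear factor over a field is irreducible). For an irreducible cubic, the Galois group is A_3 or S_3 according as the discriminant disc(f) = -4a^3 - 27b^2 = -4·(39)^3 - 27·(29)^2 = -259983 is or is not a square in Q. Here disc(f) = -259983 is not a perfect square in Q, so the Galois group of f over Q is not contained in A_3 and must be all of S_3. The splitting field has degree |S_3| = 6 over Q, so [K : Q] = 6.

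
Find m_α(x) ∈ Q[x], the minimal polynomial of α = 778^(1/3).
m_α(x) = x^3 - 778

α satisfies α^3 = 778, so x^3 - 778 annihilates α. By the rational root test, a rational root p/q (in lowest terms) of x^3 - 778 would satisfy p^3 = 778 q^3, forcing q = 1 and p^3 = 778; but 778 is not a perfect cube, contradiction. A monic cubic over Q with no rational root is irreducible (any nontrivial factorization would include a linear factor). Hence x^3 - 778 is the minimal polynomial of α, and in particular [Q(α):Q] = 3.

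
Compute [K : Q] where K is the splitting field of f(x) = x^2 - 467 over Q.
[K : Q] = 2

f(x) = x^2 - 467 factors as (x - √467)(x + √467). The splitting field is K = Q(√467). Since 467 is squarefree and > 1, it is not a perfect square, so x^2 - 467 is irreducible over Q and [Q(√467) : Q] = 2. Hence [K : Q] = 2.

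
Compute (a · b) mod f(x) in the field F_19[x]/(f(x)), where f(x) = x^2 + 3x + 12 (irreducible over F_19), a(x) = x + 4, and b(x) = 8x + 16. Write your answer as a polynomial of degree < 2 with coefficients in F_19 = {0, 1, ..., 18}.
a · b ≡ 5x + 6 (mod f(x))

Multiply in F_19[x]: a(x)·b(x) = (x + 4)·(8x + 16) = 8x^2 + 10x + 7. This has degree ≥ 2, so divide by f(x) over F_19: 8x^2 + 10x + 7 = (8)·(x^2 + 3x + 12) + (5x + 6). Hence a·b ≡ 5x + 6 (mod f). (F_19[x]/(f) is a field with 19^2 = 361 elements since f is irreducible of degree 2.)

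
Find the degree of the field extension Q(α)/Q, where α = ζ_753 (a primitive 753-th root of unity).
[Q(α):Q] = 500

The minimal polynomial of ζ_753 over Q is the 753-th cyclotomic polynomial Φ_753(x), which is irreducible over Q and has degree φ(753) = 500. Hence [Q(α):Q] = φ(753) = 500.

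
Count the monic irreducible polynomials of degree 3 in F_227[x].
There are 3898952 monic irreducible polynomials of degree 3 over F_227

Each element of F_{227^3} that lies in no proper subfield is a root of exactly one monic irreducible of degree 3 over F_227, and each such polynomial has 3 distinct roots in F_{227^3}. By Möbius inversion the count is N_227(3) = (1/3) Σ_{d|3} μ(3/d) · 227^d = (1/3)(μ(3)·227^1 + μ(1)·227^3) = 11696856/3 = 3898952.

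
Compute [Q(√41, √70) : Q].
[Q(√41, √70) : Q] = 4

[Q(√41):Q] = 2 (min poly x^2 - 41, irreducible since 41 is squarefree > 1). For the top step, suppose √70 ∈ Q(√41), say √70 = c + d√41 with c, d ∈ Q. Squaring: 70 = c^2 + 41d^2 + 2cd√41. Since √41 ∉ Q this forces 2cd = 0. If d = 0 then √70 = c ∈ Q, contradicting 70 squarefree > 1. If c = 0 then 70 = 41d^2, so 41·70 = (41d)^2 is a perfect square in Q — but 41·70 = 2870 is not a perfect square (since 41 and 70 are distinct squarefree integers). Contradiction. Hence √70 ∉ Q(√41), so x^2 - 70 stays irreducible over Q(√41) and [Q(√41, √70) : Q(√41)] = 2. By the tower law, [Q(√41, √70) : Q] = 2 · 2 = 4.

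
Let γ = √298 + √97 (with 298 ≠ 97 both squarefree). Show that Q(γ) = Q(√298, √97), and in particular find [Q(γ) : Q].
[Q(γ) : Q] = 4 (equivalently, Q(γ) = Q(√298, √97))

Obviously Q(γ) ⊆ Q(√298, √97), and [Q(√298, √97):Q] = 4 (since 298, 97 are distinct squarefree integers > 1 with 28906 not a perfect square). To show equality we compute the minimal polynomial of γ. From γ = √298 + √97: γ^2 = 298 + 2√(28906) + 97 = 395 + 2√(28906), so γ^2 - 395 = 2√(28906); squaring, (γ^2 - 395)^2 = 4·28906, i.e. γ^4 - 790γ^2 + 156025 - 115624 = 0, i.e. γ^4 - 790γ^2 + 40401 = 0. So γ is a root of x^4 - 790x^2 + 40401. This polynomial is irreducible over Q: it has no rational root (each ±√298 ± √97 is irrational), and any factorization into two quadratics over Q would force √(28906) ∈ Q (pairing opposite roots) or √298, √97 ∈ Q (other pairings), all impossible. Hence [Q(γ):Q] = 4 = [Q(√298, √97):Q], so Q(γ) = Q(√298, √97).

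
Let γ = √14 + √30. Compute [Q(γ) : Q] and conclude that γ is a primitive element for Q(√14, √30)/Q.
[Q(γ) : Q] = 4 (equivalently, Q(γ) = Q(√14, √30))

Obviously Q(γ) ⊆ Q(√14, √30), and [Q(√14, √30):Q] = 4 (since 14, 30 are distinct squarefree integers > 1 with 420 not a perfect square). To show equality we compute the minimal polynomial of γ. From γ = √14 + √30: γ^2 = 14 + 2√(420) + 30 = 44 + 2√(420), so γ^2 - 44 = 2√(420); squaring, (γ^2 - 44)^2 = 4·420, i.e. γ^4 - 88γ^2 + 1936 - 1680 = 0, i.e. γ^4 - 88γ^2 + 256 = 0. So γ is a root of x^4 - 88x^2 + 256. This polynomial is irreducible over Q: it has no rational root (each ±√14 ± √30 is irrational), and any factorization into two quadratics over Q would force √(420) ∈ Q (pairing opposite roots) or √14, √30 ∈ Q (other pairings), all impossible. Hence [Q(γ):Q] = 4 = [Q(√14, √30):Q], so Q(γ) = Q(√14, √30).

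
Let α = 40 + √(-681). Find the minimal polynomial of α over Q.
m_α(x) = x^2 - 80x + 2281

From α - 40 = √(-681), squaring gives (α - 40)^2 = -681, i.e. α^2 - 80α + 1600 = -681, so α^2 - 80α + 2281 = 0. The discriminant of x^2 - 80x + 2281 is (-80)^2 - 4·(2281) = 6400 - 9124 = -2724, and 4·(-681) is not a perfect square in Q since -681 is squarefree and ≠ 1. Hence x^2 - 80x + 2281 is irreducible over Q and is the minimal polynomial of α.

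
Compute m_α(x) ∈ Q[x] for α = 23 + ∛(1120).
m_α(x) = x^3 - 69x^2 + 1587x - 13287

Set β = α - 23 = ∛(1120), so β^3 = 1120. Then (α - 23)^3 - 1120 = 0, i.e. α is a root of g(x) = (x - 23)^3 - 1120 = x^3 - 69x^2 + 1587x - 13287. Since g(x) = h(x - 23) where h(x) = x^3 - 1120, and h is irreducible over Q (because 1120 is not a perfect cube, so h has no rational root, and a monic cubic with no rational root is irreducible), g is also irreducible (irreducibility is preserved under the substitution x → x - 23). Hence m_α(x) = x^3 - 69x^2 + 1587x - 13287.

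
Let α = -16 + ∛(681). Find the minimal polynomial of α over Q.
m_α(x) = x^3 + 48x^2 + 768x + 3415

Set β = α + 16 = ∛(681), so β^3 = 681. Then (α + 16)^3 - 681 = 0, i.e. α is a root of g(x) = (x + 16)^3 - 681 = x^3 + 48x^2 + 768x + 3415. Since g(x) = h(x + 16) where h(x) = x^3 - 681, and h is irreducible over Q (because 681 is not a perfect cube, so h has no rational root, and a monic cubic with no rational root is irreducible), g is also irreducible (irreducibility is preserved under the substitution x → x + 16). Hence m_α(x) = x^3 + 48x^2 + 768x + 3415.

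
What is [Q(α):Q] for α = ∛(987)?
[Q(α):Q] = 3

The minimal polynomial of α is x^3 - 987, irreducible over Q since 987 is not a perfect cube (so x^3 - 987 has no rational root). Hence [Q(α):Q] = deg(m_α) = 3.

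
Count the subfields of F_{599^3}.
F_{599^3} has 2 subfields

The subfields of F_{p^n} are exactly the fields F_{p^d} for d | n (each is the fixed field of the unique index-d subgroup of Gal(F_{p^n}/F_p) ≅ Z/nZ). The divisors of n = 3 are {1, 3}, giving 2 subfields: F_{599^1}, F_{599^3}.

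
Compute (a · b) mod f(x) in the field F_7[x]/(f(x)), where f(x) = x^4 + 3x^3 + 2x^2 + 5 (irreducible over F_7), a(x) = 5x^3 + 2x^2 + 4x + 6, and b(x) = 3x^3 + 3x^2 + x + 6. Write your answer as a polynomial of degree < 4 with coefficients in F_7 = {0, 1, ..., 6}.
a · b ≡ 6x^3 + 4x^2 + 3x + 5 (mod f(x))

Multiply in F_7[x]: a(x)·b(x) = (5x^3 + 2x^2 + 4x + 6)·(3x^3 + 3x^2 + x + 6) = x^6 + 2x^4 + 6x^3 + 6x^2 + 2x + 1. This has degree ≥ 4, so divide by f(x) over F_7: x^6 + 2x^4 + 6x^3 + 6x^2 + 2x + 1 = (x^2 + 4x + 2)·(x^4 + 3x^3 + 2x^2 + 5) + (6x^3 + 4x^2 + 3x + 5). Hence a·b ≡ 6x^3 + 4x^2 + 3x + 5 (mod f). (F_7[x]/(f) is a field with 7^4 = 2401 elements since f is irreducible of degree 4.)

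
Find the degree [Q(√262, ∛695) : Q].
[Q(√262, ∛695) : Q] = 6

Let L = Q(√262, ∛695). Since Q(√262) ⊂ L and [Q(√262):Q] = 2, the tower law gives 2 | [L:Q]. Likewise Q(∛695) ⊂ L with [Q(∛695):Q] = 3 (because 695 is not a perfect cube), so 3 | [L:Q]. As gcd(2,3) = 1, [L:Q] is divisible by 6. Conversely L is generated over Q by √262 and ∛695, so [L:Q] ≤ 2·3 = 6. Therefore [Q(√262, ∛695) : Q] = 6.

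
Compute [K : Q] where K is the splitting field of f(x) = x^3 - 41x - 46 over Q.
[K : Q] = 6

By the rational root test, any rational root of the monic integer polynomial f(x) = x^3 - 41x - 46 must be an integer dividing the constant term -46, i.e. one of ±{1, 2, 23, 46}. Evaluating: f(1) = -86, f(-1) = -6, f(2) = -120, f(-2) = 28, f(23) = 11178, f(-23) = -11270, f(46) = 95404, f(-46) = -95496; none is 0, so f has no rational root and is therefore irreducible over Q (a cubic with no linear factor over a field is irreducible). For an irreducible cubic, the Galois group is A_3 or S_3 according as the discriminant disc(f) = -4a^3 - 27b^2 = -4·(-41)^3 - 27·(-46)^2 = 218552 is or is not a square in Q. Here disc(f) = 218552 is not a perfect square in Q, so the Galois group of f over Q is not contained in A_3 and must be all of S_3. The splitting field has degree |S_3| = 6 over Q, so [K : Q] = 6.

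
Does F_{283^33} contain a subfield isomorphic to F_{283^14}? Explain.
No: F_{283^14} is not a subfield of F_{283^33}

F_{p^m} embeds in F_{p^n} iff m | n. Here 14 ∤ 33 (since 33 = 2·14 + 5 with remainder 5 ≠ 0), so F_{283^14} is not a subfield of F_{283^33}. Equivalently: if it were, the tower law would give 14 = [F_{283^14}:F_283] dividing [F_{283^33}:F_283] = 33, contradiction.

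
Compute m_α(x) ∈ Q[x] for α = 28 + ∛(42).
m_α(x) = x^3 - 84x^2 + 2352x - 21994

Set β = α - 28 = ∛(42), so β^3 = 42. Then (α - 28)^3 - 42 = 0, i.e. α is a root of g(x) = (x - 28)^3 - 42 = x^3 - 84x^2 + 2352x - 21994. Since g(x) = h(x - 28) where h(x) = x^3 - 42, and h is irreducible over Q (because 42 is not a perfect cube, so h has no rational root, and a monic cubic with no rational root is irreducible), g is also irreducible (irreducibility is preserved under the substitution x → x - 28). Hence m_α(x) = x^3 - 84x^2 + 2352x - 21994.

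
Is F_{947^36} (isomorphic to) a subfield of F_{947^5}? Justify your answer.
No: F_{947^36} is not a subfield of F_{947^5}

F_{p^m} embeds in F_{p^n} iff m | n. Here 36 ∤ 5 (since 5 = 0·36 + 5 with remainder 5 ≠ 0), so F_{947^36} is not a subfield of F_{947^5}. Equivalently: if it were, the tower law would give 36 = [F_{947^36}:F_947] dividing [F_{947^5}:F_947] = 5, contradiction.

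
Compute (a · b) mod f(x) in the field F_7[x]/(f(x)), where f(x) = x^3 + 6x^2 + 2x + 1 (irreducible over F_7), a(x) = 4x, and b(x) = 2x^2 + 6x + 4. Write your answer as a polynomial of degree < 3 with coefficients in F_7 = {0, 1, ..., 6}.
a · b ≡ 4x^2 + 6 (mod f(x))

Multiply in F_7[x]: a(x)·b(x) = (4x)·(2x^2 + 6x + 4) = x^3 + 3x^2 + 2x. This has degree ≥ 3, so divide by f(x) over F_7: x^3 + 3x^2 + 2x = (1)·(x^3 + 6x^2 + 2x + 1) + (4x^2 + 6). Hence a·b ≡ 4x^2 + 6 (mod f). (F_7[x]/(f) is a field with 7^3 = 343 elements since f is irreducible of degree 3.)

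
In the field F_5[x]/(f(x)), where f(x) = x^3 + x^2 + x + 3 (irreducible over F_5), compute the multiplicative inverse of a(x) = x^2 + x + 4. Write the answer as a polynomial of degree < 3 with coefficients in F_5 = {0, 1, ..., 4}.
a(x)^(-1) ≡ 3x^2 + x + 1 (mod f(x))

Since f is irreducible over F_5, F_5[x]/(f) is a field and a(x) ≠ 0 has an inverse. Apply the extended Euclidean algorithm to f(x) and a(x) in F_5[x]: f(x) = (x)·a(x) + (2x + 3);  a(x) = (3x + 1)·(2x + 3) + (1). The last nonzero remainder is the constant 1 = gcd(f, a) in F_5. Back-substituting through the division chain expresses 1 = s(x)·a(x) + t(x)·f(x) with s(x) ≡ 3x^2 + x + 1 (mod f), so a(x)^(-1) ≡ s(x) = 3x^2 + x + 1 (mod f). Check: (x^2 + x + 4)·(3x^2 + x + 1) = 3x^4 + 4x^3 + 4x^2 + 4 ≡ 1 (mod x^3 + x^2 + x + 3).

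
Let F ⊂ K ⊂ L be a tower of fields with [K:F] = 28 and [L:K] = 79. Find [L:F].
[L:F] = 2212

The tower law says that for any tower of field extensions F ⊂ K ⊂ L with finite degrees, [L:F] = [L:K] · [K:F]. Here this gives [L:F] = 79 · 28 = 2212.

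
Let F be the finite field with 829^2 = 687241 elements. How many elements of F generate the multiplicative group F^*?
There are φ(687240) = 173184 primitive elements

F_q^* is cyclic of order q - 1 = 687240. A cyclic group of order m has exactly φ(m) generators. Here m = 687240 = 2^3 · 3^2 · 5 · 23 · 83, so the number of primitive elements is φ(687240) = 173184.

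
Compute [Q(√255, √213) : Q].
[Q(√255, √213) : Q] = 4

[Q(√255):Q] = 2 (min poly x^2 - 255, irreducible since 255 is squarefree > 1). For the top step, suppose √213 ∈ Q(√255), say √213 = c + d√255 with c, d ∈ Q. Squaring: 213 = c^2 + 255d^2 + 2cd√255. Since √255 ∉ Q this forces 2cd = 0. If d = 0 then √213 = c ∈ Q, contradicting 213 squarefree > 1. If c = 0 then 213 = 255d^2, so 255·213 = (255d)^2 is a perfect square in Q — but 255·213 = 54315 is not a perfect square (since 255 and 213 are distinct squarefree integers). Contradiction. Hence √213 ∉ Q(√255), so x^2 - 213 stays irreducible over Q(√255) and [Q(√255, √213) : Q(√255)] = 2. By the tower law, [Q(√255, √213) : Q] = 2 · 2 = 4.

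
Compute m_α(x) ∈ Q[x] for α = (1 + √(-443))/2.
m_α(x) = x^2 - x + 111

From 2α - 1 = √(-443), squaring gives (2α - 1)^2 = -443, i.e. 4α^2 - 4α + 1 = -443, so α^2 - α + (1 + 443)/4 = 0. Since -443 ≡ 1 (mod 4), (1 + 443)/4 = 111 ∈ Z. The polynomial x^2 - x + 111 has discriminant 1 - 4·(111) = -443, which is not a perfect square in Q (d = -443 is squarefree and ≠ 1), so x^2 - x + 111 is irreducible over Q. It is the minimal polynomial of α.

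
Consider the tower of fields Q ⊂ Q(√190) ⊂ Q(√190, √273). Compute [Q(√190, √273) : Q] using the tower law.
[Q(√190, √273) : Q] = 4

[Q(√190):Q] = 2 (min poly x^2 - 190, irreducible since 190 is squarefree > 1). For the top step, suppose √273 ∈ Q(√190), say √273 = c + d√190 with c, d ∈ Q. Squaring: 273 = c^2 + 190d^2 + 2cd√190. Since √190 ∉ Q this forces 2cd = 0. If d = 0 then √273 = c ∈ Q, contradicting 273 squarefree > 1. If c = 0 then 273 = 190d^2, so 190·273 = (190d)^2 is a perfect square in Q — but 190·273 = 51870 is not a perfect square (since 190 and 273 are distinct squarefree integers). Contradiction. Hence √273 ∉ Q(√190), so x^2 - 273 stays irreducible over Q(√190) and [Q(√190, √273) : Q(√190)] = 2. By the tower law, [Q(√190, √273) : Q] = 2 · 2 = 4.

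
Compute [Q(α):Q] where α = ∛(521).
[Q(α):Q] = 3

The minimal polynomial of α is x^3 - 521, irreducible over Q since 521 is not a perfect cube (so x^3 - 521 has no rational root). Hence [Q(α):Q] = deg(m_α) = 3.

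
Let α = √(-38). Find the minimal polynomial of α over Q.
m_α(x) = x^2 + 38

α satisfies α^2 + 38 = 0, so x^2 + 38 annihilates α. Since d = -38 is squarefree and ≠ 1, it is not a perfect square in Q, so x^2 + 38 has no rational root and is therefore irreducible over Q (a degree-2 polynomial over a field is irreducible iff it has no root). Hence m_α(x) = x^2 + 38.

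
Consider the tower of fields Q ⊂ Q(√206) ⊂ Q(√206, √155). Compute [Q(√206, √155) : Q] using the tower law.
[Q(√206, √155) : Q] = 4

[Q(√206):Q] = 2 (min poly x^2 - 206, irreducible since 206 is squarefree > 1). For the top step, suppose √155 ∈ Q(√206), say √155 = c + d√206 with c, d ∈ Q. Squaring: 155 = c^2 + 206d^2 + 2cd√206. Since √206 ∉ Q this forces 2cd = 0. If d = 0 then √155 = c ∈ Q, contradicting 155 squarefree > 1. If c = 0 then 155 = 206d^2, so 206·155 = (206d)^2 is a perfect square in Q — but 206·155 = 31930 is not a perfect square (since 206 and 155 are distinct squarefree integers). Contradiction. Hence √155 ∉ Q(√206), so x^2 - 155 stays irreducible over Q(√206) and [Q(√206, √155) : Q(√206)] = 2. By the tower law, [Q(√206, √155) : Q] = 2 · 2 = 4.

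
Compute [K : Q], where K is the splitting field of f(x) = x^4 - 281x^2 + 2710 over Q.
[K : Q] = 4

Solving the quadratic in x^2: x^2 = (281 ± √(281^2 - 4·2710))/2 = (281 ± √68121)/2 = (281 ± 261)/2, giving x^2 = 271 or x^2 = 10. So f(x) = (x^2 - 271)(x^2 - 10) and the roots of f are ±√271, ±√10. Hence the splitting field is K = Q(√271, √10). Since 271 and 10 are distinct squarefree integers > 1, their product 2710 is not a perfect square, so √10 ∉ Q(√271). By the tower law [K:Q] = [Q(√271,√10):Q(√271)] · [Q(√271):Q] = 2 · 2 = 4.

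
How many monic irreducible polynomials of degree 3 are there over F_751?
There are 141188000 monic irreducible polynomials of degree 3 over F_751

Each element of F_{751^3} that lies in no proper subfield is a root of exactly one monic irreducible of degree 3 over F_751, and each such polynomial has 3 distinct roots in F_{751^3}. By Möbius inversion the count is N_751(3) = (1/3) Σ_{d|3} μ(3/d) · 751^d = (1/3)(μ(3)·751^1 + μ(1)·751^3) = 423564000/3 = 141188000.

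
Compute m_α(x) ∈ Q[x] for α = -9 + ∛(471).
m_α(x) = x^3 + 27x^2 + 243x + 258

Set β = α + 9 = ∛(471), so β^3 = 471. Then (α + 9)^3 - 471 = 0, i.e. α is a root of g(x) = (x + 9)^3 - 471 = x^3 + 27x^2 + 243x + 258. Since g(x) = h(x + 9) where h(x) = x^3 - 471, and h is irreducible over Q (because 471 is not a perfect cube, so h has no rational root, and a monic cubic with no rational root is irreducible), g is also irreducible (irreducibility is preserved under the substitution x → x + 9). Hence m_α(x) = x^3 + 27x^2 + 243x + 258.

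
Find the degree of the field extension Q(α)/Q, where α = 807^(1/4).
[Q(α):Q] = 4

α is a root of x^4 - 807. By Eisenstein's criterion at the prime p = 3 (which divides the constant term 807 but p^2 = 9 does not, since 807 is squarefree), x^4 - 807 is irreducible over Q. Hence [Q(α):Q] = 4.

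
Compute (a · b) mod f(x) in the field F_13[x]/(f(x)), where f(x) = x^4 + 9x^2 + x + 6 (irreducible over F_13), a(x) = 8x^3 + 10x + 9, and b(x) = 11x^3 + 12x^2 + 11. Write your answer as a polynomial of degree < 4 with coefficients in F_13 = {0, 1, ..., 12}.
a · b ≡ 5x^3 + 6x^2 + 8x + 5 (mod f(x))

Multiply in F_13[x]: a(x)·b(x) = (8x^3 + 10x + 9)·(11x^3 + 12x^2 + 11) = 10x^6 + 5x^5 + 6x^4 + 8x^3 + 4x^2 + 6x + 8. This has degree ≥ 4, so divide by f(x) over F_13: 10x^6 + 5x^5 + 6x^4 + 8x^3 + 4x^2 + 6x + 8 = (10x^2 + 5x + 7)·(x^4 + 9x^2 + x + 6) + (5x^3 + 6x^2 + 8x + 5). Hence a·b ≡ 5x^3 + 6x^2 + 8x + 5 (mod f). (F_13[x]/(f) is a field with 13^4 = 28561 elements since f is irreducible of degree 4.)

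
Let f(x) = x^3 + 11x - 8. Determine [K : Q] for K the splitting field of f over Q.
[K : Q] = 6

By the rational root test, any rational root of the monic integer polynomial f(x) = x^3 + 11x - 8 must be an integer dividing the constant term -8, i.e. one of ±{1, 2, 4, 8}. Evaluating: f(1) = 4, f(-1) = -20, f(2) = 22, f(-2) = -38, f(4) = 100, f(-4) = -116, f(8) = 592, f(-8) = -608; none is 0, so f has no rational root and is therefore irreducible over Q (a cubic with no linear factor over a field is irreducible). For an irreducible cubic, the Galois group is A_3 or S_3 according as the discriminant disc(f) = -4a^3 - 27b^2 = -4·(11)^3 - 27·(-8)^2 = -7052 is or is not a square in Q. Here disc(f) = -7052 is not a perfect square in Q, so the Galois group of f over Q is not contained in A_3 and must be all of S_3. The splitting field has degree |S_3| = 6 over Q, so [K : Q] = 6.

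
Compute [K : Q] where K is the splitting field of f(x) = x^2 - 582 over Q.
[K : Q] = 2

f(x) = x^2 - 582 factors as (x - √582)(x + √582). The splitting field is K = Q(√582). Since 582 is squarefree and > 1, it is not a perfect square, so x^2 - 582 is irreducible over Q and [Q(√582) : Q] = 2. Hence [K : Q] = 2.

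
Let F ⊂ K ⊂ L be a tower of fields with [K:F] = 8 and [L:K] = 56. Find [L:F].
[L:F] = 448

The tower law says that for any tower of field extensions F ⊂ K ⊂ L with finite degrees, [L:F] = [L:K] · [K:F]. Here this gives [L:F] = 56 · 8 = 448.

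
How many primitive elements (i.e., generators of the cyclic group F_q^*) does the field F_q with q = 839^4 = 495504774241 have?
There are φ(495504774240) = 111916670976 primitive elements

F_q^* is cyclic of order q - 1 = 495504774240. A cyclic group of order m has exactly φ(m) generators. Here m = 495504774240 = 2^5 · 3 · 5 · 7 · 109 · 419 · 3229, so the number of primitive elements is φ(495504774240) = 111916670976.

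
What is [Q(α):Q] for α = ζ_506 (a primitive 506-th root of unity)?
[Q(α):Q] = 220

The minimal polynomial of ζ_506 over Q is the 506-th cyclotomic polynomial Φ_506(x), which is irreducible over Q and has degree φ(506) = 220. Hence [Q(α):Q] = φ(506) = 220.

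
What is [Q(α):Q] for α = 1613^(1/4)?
[Q(α):Q] = 4

α is a root of x^4 - 1613. By Eisenstein's criterion at the prime p = 1613 (which divides the constant term 1613 but p^2 = 2601769 does not, since 1613 is squarefree), x^4 - 1613 is irreducible over Q. Hence [Q(α):Q] = 4.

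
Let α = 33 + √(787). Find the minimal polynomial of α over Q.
m_α(x) = x^2 - 66x + 302

From α - 33 = √(787), squaring gives (α - 33)^2 = 787, i.e. α^2 - 66α + 1089 = 787, so α^2 - 66α + 302 = 0. The discriminant of x^2 - 66x + 302 is (-66)^2 - 4·(302) = 4356 - 1208 = 3148, and 4·(787) is not a perfect square in Q since 787 is squarefree and ≠ 1. Hence x^2 - 66x + 302 is irreducible over Q and is the minimal polynomial of α.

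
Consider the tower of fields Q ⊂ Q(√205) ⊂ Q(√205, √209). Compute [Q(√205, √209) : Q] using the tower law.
[Q(√205, √209) : Q] = 4

[Q(√205):Q] = 2 (min poly x^2 - 205, irreducible since 205 is squarefree > 1). For the top step, suppose √209 ∈ Q(√205), say √209 = c + d√205 with c, d ∈ Q. Squaring: 209 = c^2 + 205d^2 + 2cd√205. Since √205 ∉ Q this forces 2cd = 0. If d = 0 then √209 = c ∈ Q, contradicting 209 squarefree > 1. If c = 0 then 209 = 205d^2, so 205·209 = (205d)^2 is a perfect square in Q — but 205·209 = 42845 is not a perfect square (since 205 and 209 are distinct squarefree integers). Contradiction. Hence √209 ∉ Q(√205), so x^2 - 209 stays irreducible over Q(√205) and [Q(√205, √209) : Q(√205)] = 2. By the tower law, [Q(√205, √209) : Q] = 2 · 2 = 4.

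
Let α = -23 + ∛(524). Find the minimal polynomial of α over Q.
m_α(x) = x^3 + 69x^2 + 1587x + 11643

Set β = α + 23 = ∛(524), so β^3 = 524. Then (α + 23)^3 - 524 = 0, i.e. α is a root of g(x) = (x + 23)^3 - 524 = x^3 + 69x^2 + 1587x + 11643. Since g(x) = h(x + 23) where h(x) = x^3 - 524, and h is irreducible over Q (because 524 is not a perfect cube, so h has no rational root, and a monic cubic with no rational root is irreducible), g is also irreducible (irreducibility is preserved under the substitution x → x + 23). Hence m_α(x) = x^3 + 69x^2 + 1587x + 11643.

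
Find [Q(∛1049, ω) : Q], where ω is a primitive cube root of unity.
[Q(∛1049, ω) : Q] = 6

[Q(∛1049):Q] = 3 (min poly x^3 - 1049, irreducible since 1049 is not a perfect cube). [Q(ω):Q] = 2 (min poly x^2 + x + 1). Since Q(∛1049) ⊂ R and ω ∉ R, we have ω ∉ Q(∛1049), so x^2 + x + 1 remains irreducible over Q(∛1049) and [Q(∛1049, ω) : Q(∛1049)] = 2. By the tower law, [Q(∛1049, ω) : Q] = 3 · 2 = 6. (In fact Q(∛1049, ω) is the splitting field of x^3 - 1049 over Q.)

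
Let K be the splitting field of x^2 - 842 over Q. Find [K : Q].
[K : Q] = 2

f(x) = x^2 - 842 factors as (x - √842)(x + √842). The splitting field is K = Q(√842). Since 842 is squarefree and > 1, it is not a perfect square, so x^2 - 842 is irreducible over Q and [Q(√842) : Q] = 2. Hence [K : Q] = 2.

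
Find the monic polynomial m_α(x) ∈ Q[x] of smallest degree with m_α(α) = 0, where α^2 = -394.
m_α(x) = x^2 + 394

α satisfies α^2 + 394 = 0, so x^2 + 394 annihilates α. Since d = -394 is squarefree and ≠ 1, it is not a perfect square in Q, so x^2 + 394 has no rational root and is therefore irreducible over Q (a degree-2 polynomial over a field is irreducible iff it has no root). Hence m_α(x) = x^2 + 394.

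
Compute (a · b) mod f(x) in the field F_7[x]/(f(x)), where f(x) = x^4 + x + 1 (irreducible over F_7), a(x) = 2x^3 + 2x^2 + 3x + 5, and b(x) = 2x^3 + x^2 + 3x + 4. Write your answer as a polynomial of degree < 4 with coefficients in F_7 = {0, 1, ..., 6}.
a · b ≡ 2x^3 + 5x^2 + 6 (mod f(x))

Multiply in F_7[x]: a(x)·b(x) = (2x^3 + 2x^2 + 3x + 5)·(2x^3 + x^2 + 3x + 4) = 4x^6 + 6x^5 + 6x^3 + x^2 + 6x + 6. This has degree ≥ 4, so divide by f(x) over F_7: 4x^6 + 6x^5 + 6x^3 + x^2 + 6x + 6 = (4x^2 + 6x)·(x^4 + x + 1) + (2x^3 + 5x^2 + 6). Hence a·b ≡ 2x^3 + 5x^2 + 6 (mod f). (F_7[x]/(f) is a field with 7^4 = 2401 elements since f is irreducible of degree 4.)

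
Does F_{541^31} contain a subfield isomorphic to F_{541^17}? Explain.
No: F_{541^17} is not a subfield of F_{541^31}

F_{p^m} embeds in F_{p^n} iff m | n. Here 17 ∤ 31 (since 31 = 1·17 + 14 with remainder 14 ≠ 0), so F_{541^17} is not a subfield of F_{541^31}. Equivalently: if it were, the tower law would give 17 = [F_{541^17}:F_541] dividing [F_{541^31}:F_541] = 31, contradiction.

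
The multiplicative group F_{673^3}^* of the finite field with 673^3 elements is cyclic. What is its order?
|F_{673^3}^*| = 304821216

F_{673^3} has 673^3 = 304821217 elements; its multiplicative group consists of all nonzero elements, so |F_{673^3}^*| = 304821217 - 1 = 304821216. (It is cyclic since any finite subgroup of the multiplicative group of a field is cyclic.)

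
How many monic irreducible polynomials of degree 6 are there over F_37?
There are 427612404 monic irreducible polynomials of degree 6 over F_37

Each element of F_{37^6} that lies in no proper subfield is a root of exactly one monic irreducible of degree 6 over F_37, and each such polynomial has 6 distinct roots in F_{37^6}. By Möbius inversion the count is N_37(6) = (1/6) Σ_{d|6} μ(6/d) · 37^d = (1/6)(μ(6)·37^1 + μ(3)·37^2 + μ(2)·37^3 + μ(1)·37^6) = 2565674424/6 = 427612404.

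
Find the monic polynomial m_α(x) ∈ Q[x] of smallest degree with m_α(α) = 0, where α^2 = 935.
m_α(x) = x^2 - 935

α satisfies α^2 - 935 = 0, so x^2 - 935 annihilates α. Since d = 935 is squarefree and ≠ 1, it is not a perfect square in Q, so x^2 - 935 has no rational root and is therefore irreducible over Q (a degree-2 polynomial over a field is irreducible iff it has no root). Hence m_α(x) = x^2 - 935.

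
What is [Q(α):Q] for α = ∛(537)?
[Q(α):Q] = 3

The minimal polynomial of α is x^3 - 537, irreducible over Q since 537 is not a perfect cube (so x^3 - 537 has no rational root). Hence [Q(α):Q] = deg(m_α) = 3.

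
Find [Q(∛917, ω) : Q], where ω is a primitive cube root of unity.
[Q(∛917, ω) : Q] = 6

[Q(∛917):Q] = 3 (min poly x^3 - 917, irreducible since 917 is not a perfect cube). [Q(ω):Q] = 2 (min poly x^2 + x + 1). Since Q(∛917) ⊂ R and ω ∉ R, we have ω ∉ Q(∛917), so x^2 + x + 1 remains irreducible over Q(∛917) and [Q(∛917, ω) : Q(∛917)] = 2. By the tower law, [Q(∛917, ω) : Q] = 3 · 2 = 6. (In fact Q(∛917, ω) is the splitting field of x^3 - 917 over Q.)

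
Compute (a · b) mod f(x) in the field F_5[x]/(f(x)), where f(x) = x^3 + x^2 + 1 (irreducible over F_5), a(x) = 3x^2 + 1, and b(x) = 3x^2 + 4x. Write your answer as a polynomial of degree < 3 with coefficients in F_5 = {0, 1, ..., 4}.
a · b ≡ 2 (mod f(x))

Multiply in F_5[x]: a(x)·b(x) = (3x^2 + 1)·(3x^2 + 4x) = 4x^4 + 2x^3 + 3x^2 + 4x. This has degree ≥ 3, so divide by f(x) over F_5: 4x^4 + 2x^3 + 3x^2 + 4x = (4x + 3)·(x^3 + x^2 + 1) + (2). Hence a·b ≡ 2 (mod f). (F_5[x]/(f) is a field with 5^3 = 125 elements since f is irreducible of degree 3.)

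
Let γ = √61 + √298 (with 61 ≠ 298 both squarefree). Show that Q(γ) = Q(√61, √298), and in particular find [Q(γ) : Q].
[Q(γ) : Q] = 4 (equivalently, Q(γ) = Q(√61, √298))

Obviously Q(γ) ⊆ Q(√61, √298), and [Q(√61, √298):Q] = 4 (since 61, 298 are distinct squarefree integers > 1 with 18178 not a perfect square). To show equality we compute the minimal polynomial of γ. From γ = √61 + √298: γ^2 = 61 + 2√(18178) + 298 = 359 + 2√(18178), so γ^2 - 359 = 2√(18178); squaring, (γ^2 - 359)^2 = 4·18178, i.e. γ^4 - 718γ^2 + 128881 - 72712 = 0, i.e. γ^4 - 718γ^2 + 56169 = 0. So γ is a root of x^4 - 718x^2 + 56169. This polynomial is irreducible over Q: it has no rational root (each ±√61 ± √298 is irrational), and any factorization into two quadratics over Q would force √(18178) ∈ Q (pairing opposite roots) or √61, √298 ∈ Q (other pairings), all impossible. Hence [Q(γ):Q] = 4 = [Q(√61, √298):Q], so Q(γ) = Q(√61, √298).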